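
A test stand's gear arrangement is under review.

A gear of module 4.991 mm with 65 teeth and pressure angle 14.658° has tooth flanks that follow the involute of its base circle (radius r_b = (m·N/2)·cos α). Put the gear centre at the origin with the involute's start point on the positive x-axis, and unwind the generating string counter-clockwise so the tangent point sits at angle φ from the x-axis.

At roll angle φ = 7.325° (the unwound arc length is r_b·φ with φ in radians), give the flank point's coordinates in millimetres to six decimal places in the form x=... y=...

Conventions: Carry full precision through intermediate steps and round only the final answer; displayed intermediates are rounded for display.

x=158.205431 y=0.109125

single-mesh involute tooth geometry (65T wheel at module 4.991)
pitch radius r_p = m·N/2 = 4.991·65/2 = 162.207500
base radius r_b = r_p·cos α = 162.207500·cos 14.658° = 156.928215
roll angle φ = 7.325° = 0.12784537 rad
x = r_b·(cos φ + φ·sin φ) = 158.205431
y = r_b·(sin φ − φ·cos φ) = 0.109125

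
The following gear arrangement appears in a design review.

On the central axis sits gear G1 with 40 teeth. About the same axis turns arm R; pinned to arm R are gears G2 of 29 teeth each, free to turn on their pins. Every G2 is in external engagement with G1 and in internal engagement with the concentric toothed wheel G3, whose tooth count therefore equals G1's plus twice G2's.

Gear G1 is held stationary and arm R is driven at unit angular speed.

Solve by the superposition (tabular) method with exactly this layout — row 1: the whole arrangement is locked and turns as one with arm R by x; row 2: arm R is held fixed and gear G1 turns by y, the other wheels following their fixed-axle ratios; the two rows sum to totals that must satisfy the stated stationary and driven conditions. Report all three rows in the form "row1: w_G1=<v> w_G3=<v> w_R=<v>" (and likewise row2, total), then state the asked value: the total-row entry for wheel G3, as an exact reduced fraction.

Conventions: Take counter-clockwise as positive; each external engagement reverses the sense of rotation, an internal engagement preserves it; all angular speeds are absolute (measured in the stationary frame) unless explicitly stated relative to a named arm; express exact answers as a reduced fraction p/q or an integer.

row1: w_G1=1 w_G3=1 w_R=1
row2: w_G1=-1 w_G3=20/49 w_R=0
total: w_G1=0 w_G3=69/49 w_R=1
asked value: 69/49

recognized (axles ride arm R): planetary set, 40/29/98 teeth
superposition row 1 [locked train]: every member turns x
superposition row 2 [arm held]: sun y, ring −(40/98)·y, arm 0
boundary: total ω_sun = x + y = 0 and total ω_arm = x = 1  ⇒  y = -1, x = 1
row 2 ring = −(40/98)·(-1) = 20/49
totals (row 1 + row 2): sun 1 + (-1) = 0, ring 1 + 20/49 = 69/49, arm 1 + 0 = 1
asked cell (total, ring) = 69/49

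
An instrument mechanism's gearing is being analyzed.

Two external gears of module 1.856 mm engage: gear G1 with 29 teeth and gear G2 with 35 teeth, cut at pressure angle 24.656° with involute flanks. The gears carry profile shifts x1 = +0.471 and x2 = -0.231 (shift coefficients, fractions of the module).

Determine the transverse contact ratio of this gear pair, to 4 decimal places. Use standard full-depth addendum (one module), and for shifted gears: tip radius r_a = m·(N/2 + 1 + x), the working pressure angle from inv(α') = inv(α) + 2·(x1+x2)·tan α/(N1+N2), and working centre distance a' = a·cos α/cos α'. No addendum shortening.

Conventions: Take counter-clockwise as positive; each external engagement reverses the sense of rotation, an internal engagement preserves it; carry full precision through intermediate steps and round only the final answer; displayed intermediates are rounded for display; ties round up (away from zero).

topology: single-mesh involute geometry — m = 1.856, 29T/35T pair
base radii: r_b1 = 24.458401, r_b2 = 29.518760
tip radii: r_a1 = 29.642176, r_a2 = 33.907264
inv(α') = inv(24.656°) + 2·(+0.471-0.231)·tan α/(29+35) = 0.03213279  ⇒  α' = 25.55432°
a' = a·cos α / cos α' = 59.3920·cos 24.656°/cos 25.55432° = 59.829919
action lengths: √(r_a1²−r_b1²) = 16.746499, √(r_a2²−r_b2²) = 16.683686
base pitch p_b = π·m·cos α = 5.299195
CR = (16.746499 + 16.683686 − 59.829919·sin 25.55432°)/5.299195 = 1.438248
contact ratio ≈ 1.4382

1.4382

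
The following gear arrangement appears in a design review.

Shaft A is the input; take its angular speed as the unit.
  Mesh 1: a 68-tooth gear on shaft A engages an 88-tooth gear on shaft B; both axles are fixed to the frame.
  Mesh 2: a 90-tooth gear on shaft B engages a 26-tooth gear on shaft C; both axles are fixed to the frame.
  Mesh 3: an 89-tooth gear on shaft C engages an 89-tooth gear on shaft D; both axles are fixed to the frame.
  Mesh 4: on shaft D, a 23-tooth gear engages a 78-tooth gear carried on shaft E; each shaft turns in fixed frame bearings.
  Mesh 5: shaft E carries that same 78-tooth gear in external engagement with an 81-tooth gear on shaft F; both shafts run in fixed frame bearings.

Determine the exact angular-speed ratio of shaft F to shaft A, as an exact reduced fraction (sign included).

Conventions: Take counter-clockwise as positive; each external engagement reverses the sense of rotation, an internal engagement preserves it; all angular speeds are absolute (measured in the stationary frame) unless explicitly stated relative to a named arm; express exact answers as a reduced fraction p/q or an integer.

-1955/2574

class = fixed-axis compound train [5 meshes; 5 ratios multiply, 5 sense flips]
mesh 1 [68T→88T]: running ratio 17/22, sense −
mesh 2 [90T→26T]: running ratio 765/286, sense +
mesh 3 [89T→89T]: running ratio 765/286, sense −
mesh 4 [23T→78T]: running ratio 5865/7436, sense +
mesh 5 [78T→81T]: running ratio 1955/2574, sense −
ω_out/ω_in = -1955/2574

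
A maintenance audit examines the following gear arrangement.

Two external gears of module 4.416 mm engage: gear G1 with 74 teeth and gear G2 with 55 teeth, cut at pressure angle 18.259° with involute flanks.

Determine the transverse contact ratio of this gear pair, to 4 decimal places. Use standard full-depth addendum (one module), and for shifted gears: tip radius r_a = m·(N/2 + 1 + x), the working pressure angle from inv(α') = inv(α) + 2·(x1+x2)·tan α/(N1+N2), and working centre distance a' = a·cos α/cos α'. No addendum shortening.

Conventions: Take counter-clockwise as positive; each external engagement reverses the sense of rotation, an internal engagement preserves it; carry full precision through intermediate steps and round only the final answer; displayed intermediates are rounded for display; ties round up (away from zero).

1.9018

recognized (one external pair, fixed centres): single-mesh tooth geometry, m = 4.416, N1 = 74, N2 = 55
base radii: r_b1 = 155.165200, r_b2 = 115.325487
tip radii: r_a1 = 167.808000, r_a2 = 125.856000
no profile shift: α' = α, a' = a
action lengths: √(r_a1²−r_b1²) = 63.900591, √(r_a2²−r_b2²) = 50.396080
base pitch p_b = π·m·cos α = 13.174753
CR = (63.900591 + 50.396080 − 284.832000·sin 18.25900°)/13.174753 = 1.901752
contact ratio ≈ 1.9018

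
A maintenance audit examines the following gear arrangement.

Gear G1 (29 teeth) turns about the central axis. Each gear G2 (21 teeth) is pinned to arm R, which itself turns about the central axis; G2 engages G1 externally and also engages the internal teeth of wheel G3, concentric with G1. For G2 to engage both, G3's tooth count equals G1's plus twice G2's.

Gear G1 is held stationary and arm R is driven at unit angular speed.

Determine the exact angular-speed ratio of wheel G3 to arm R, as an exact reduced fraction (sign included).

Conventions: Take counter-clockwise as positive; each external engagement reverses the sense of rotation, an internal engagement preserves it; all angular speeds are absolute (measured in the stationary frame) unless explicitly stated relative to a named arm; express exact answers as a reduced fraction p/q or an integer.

100/71

recognized (axles ride arm R): planetary set, 29/21/71 teeth
ring teeth: 29 + 2·21 = 71
29(ω_sun−ω_arm) = −71(ω_ring−ω_arm),  ω_sun = 0, ω_arm = 1
ω_ring = 1 − (29/71)(0−1) = 100/71
ω_out/ω_in = 100/71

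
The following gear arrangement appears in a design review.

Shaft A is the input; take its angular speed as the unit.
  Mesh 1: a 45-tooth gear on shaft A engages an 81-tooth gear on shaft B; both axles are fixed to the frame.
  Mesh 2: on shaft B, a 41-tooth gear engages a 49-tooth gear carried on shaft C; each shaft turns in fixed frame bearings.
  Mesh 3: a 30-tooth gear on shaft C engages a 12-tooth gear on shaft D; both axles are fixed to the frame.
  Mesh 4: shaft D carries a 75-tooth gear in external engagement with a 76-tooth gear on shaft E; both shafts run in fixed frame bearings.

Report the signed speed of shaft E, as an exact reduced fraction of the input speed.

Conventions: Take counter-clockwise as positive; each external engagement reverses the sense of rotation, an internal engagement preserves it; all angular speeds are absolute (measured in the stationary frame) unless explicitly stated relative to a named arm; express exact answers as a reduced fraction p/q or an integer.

4-mesh fixed-axis compound train (all bearings frame-fixed)
mesh 1 [45T→81T]: |ω|/ω_in = 1×45/81 = 5/9, sense flips to −
mesh 2 [41T→49T]: |ω|/ω_in = (5/9)×41/49 = 205/441, sense flips to +
mesh 3 [30T→12T]: |ω|/ω_in = (205/441)×30/12 = 1025/882, sense flips to −
mesh 4 [75T→76T]: |ω|/ω_in = (1025/882)×75/76 = 25625/22344, sense flips to +
signed output speed (× input speed) = 25625/22344

25625/22344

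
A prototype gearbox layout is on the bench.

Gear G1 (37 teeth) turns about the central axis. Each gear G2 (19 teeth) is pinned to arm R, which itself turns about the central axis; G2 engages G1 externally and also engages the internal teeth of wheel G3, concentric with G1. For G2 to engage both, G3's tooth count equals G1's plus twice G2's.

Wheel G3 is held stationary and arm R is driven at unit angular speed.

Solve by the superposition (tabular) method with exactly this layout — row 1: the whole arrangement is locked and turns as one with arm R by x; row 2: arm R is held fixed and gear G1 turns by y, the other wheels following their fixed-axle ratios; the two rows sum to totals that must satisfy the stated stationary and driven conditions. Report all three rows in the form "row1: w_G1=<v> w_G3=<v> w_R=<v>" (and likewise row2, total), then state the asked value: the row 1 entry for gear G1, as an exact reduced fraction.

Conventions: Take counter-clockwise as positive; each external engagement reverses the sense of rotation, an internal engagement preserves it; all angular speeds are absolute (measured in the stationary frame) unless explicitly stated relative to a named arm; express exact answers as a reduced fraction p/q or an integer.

class = planetary set [G3 = 37+2·19 = 75; Willis about the carrier]
row 1: whole set turns with the arm by x
superposition row 2 [arm held]: sun y, ring −(37/75)·y, arm 0
boundary: total ω_ring = x − (37/75)·y = 0 and total ω_arm = x = 1  ⇒  y = 75/37, x = 1
row 2 ring = −(37/75)·75/37 = -1
totals (row 1 + row 2): sun 1 + 75/37 = 112/37, ring 1 + (-1) = 0, arm 1 + 0 = 1
asked cell (row1, sun) = 1

row1: w_G1=1 w_G3=1 w_R=1
row2: w_G1=75/37 w_G3=-1 w_R=0
total: w_G1=112/37 w_G3=0 w_R=1
asked value: 1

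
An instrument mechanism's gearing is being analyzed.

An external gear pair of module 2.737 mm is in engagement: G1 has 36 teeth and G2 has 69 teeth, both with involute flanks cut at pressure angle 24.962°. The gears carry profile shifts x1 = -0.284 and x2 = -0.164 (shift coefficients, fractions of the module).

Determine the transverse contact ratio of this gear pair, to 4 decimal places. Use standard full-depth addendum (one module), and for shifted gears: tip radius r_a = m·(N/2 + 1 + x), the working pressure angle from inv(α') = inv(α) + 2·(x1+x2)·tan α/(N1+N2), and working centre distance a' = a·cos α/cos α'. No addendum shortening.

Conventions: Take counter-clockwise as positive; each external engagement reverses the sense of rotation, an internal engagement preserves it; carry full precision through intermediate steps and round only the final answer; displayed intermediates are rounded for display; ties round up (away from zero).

class = single-mesh tooth geometry [involute pair 36T × 69T, m = 2.737]
base radii: r_b1 = 44.663958, r_b2 = 85.605920
tip radii: r_a1 = 51.225692, r_a2 = 96.714632
inv(α') = inv(24.962°) + 2·(-0.284-0.164)·tan α/(36+69) = 0.02585911  ⇒  α' = 23.85726°
a' = a·cos α / cos α' = 143.6925·cos 24.962°/cos 23.85726° = 142.440580
action lengths: √(r_a1²−r_b1²) = 25.083906, √(r_a2²−r_b2²) = 45.003849
base pitch p_b = π·m·cos α = 7.795331
CR = (25.083906 + 45.003849 − 142.440580·sin 23.85726°)/7.795331 = 1.600486
contact ratio ≈ 1.6005

1.6005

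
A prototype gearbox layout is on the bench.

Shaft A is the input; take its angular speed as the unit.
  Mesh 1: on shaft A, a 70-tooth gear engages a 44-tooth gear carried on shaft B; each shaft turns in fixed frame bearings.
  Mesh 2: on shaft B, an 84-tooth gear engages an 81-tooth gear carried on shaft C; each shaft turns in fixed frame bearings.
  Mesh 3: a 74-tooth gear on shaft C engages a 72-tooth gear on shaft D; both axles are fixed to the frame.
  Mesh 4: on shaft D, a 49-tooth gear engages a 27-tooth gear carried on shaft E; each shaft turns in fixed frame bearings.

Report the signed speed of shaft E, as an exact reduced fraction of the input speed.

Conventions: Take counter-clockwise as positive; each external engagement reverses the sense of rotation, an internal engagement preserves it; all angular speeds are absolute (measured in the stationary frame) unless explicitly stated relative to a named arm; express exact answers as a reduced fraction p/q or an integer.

444185/144342

4-mesh fixed-axis compound train (all bearings frame-fixed)
mesh 1 [70T→44T]: |ω|/ω_in = 1×70/44 = 35/22, sense flips to −
mesh 2 [84T→81T]: |ω|/ω_in = (35/22)×84/81 = 490/297, sense flips to +
mesh 3 [74T→72T]: |ω|/ω_in = (490/297)×74/72 = 9065/5346, sense flips to −
mesh 4 [49T→27T]: |ω|/ω_in = (9065/5346)×49/27 = 444185/144342, sense flips to +
signed output speed (× input speed) = 444185/144342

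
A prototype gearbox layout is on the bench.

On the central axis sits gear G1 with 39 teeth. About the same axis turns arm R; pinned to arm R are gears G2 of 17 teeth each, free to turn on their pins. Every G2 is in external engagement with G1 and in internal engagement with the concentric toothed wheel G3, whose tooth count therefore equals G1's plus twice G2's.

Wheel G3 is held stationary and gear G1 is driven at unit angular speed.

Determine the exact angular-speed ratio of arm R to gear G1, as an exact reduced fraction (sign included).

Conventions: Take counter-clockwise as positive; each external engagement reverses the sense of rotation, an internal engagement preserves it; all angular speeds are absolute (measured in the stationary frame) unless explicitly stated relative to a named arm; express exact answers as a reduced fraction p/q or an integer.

topology: planetary set — G1 39T / G2 17T / G3 73T, arm = carrier (Willis)
ring teeth: 39 + 2·17 = 73
39(ω_sun−ω_arm) = −73(ω_ring−ω_arm),  ω_ring = 0, ω_sun = 1
39(1−ω_arm) = −73(0−ω_arm)  ⇒  112·ω_arm = 39  ⇒  ω_arm = 39/112
ω_out/ω_in = 39/112

39/112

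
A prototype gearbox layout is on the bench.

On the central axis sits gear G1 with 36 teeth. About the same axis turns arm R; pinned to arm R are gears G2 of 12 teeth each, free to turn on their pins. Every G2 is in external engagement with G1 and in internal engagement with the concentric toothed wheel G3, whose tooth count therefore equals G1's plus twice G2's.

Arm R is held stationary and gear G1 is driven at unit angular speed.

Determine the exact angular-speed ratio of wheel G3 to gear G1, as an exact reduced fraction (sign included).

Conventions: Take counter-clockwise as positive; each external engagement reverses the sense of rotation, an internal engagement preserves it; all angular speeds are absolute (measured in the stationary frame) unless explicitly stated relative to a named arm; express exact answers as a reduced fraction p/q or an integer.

topology: planetary set — G1 36T / G2 12T / G3 60T, arm = carrier (Willis)
ring teeth: 36 + 2·12 = 60
36(ω_sun−ω_arm) = −60(ω_ring−ω_arm),  ω_arm = 0, ω_sun = 1
ω_ring = 0 − (36/60)(1−0) = -3/5
ω_out/ω_in = -3/5

-3/5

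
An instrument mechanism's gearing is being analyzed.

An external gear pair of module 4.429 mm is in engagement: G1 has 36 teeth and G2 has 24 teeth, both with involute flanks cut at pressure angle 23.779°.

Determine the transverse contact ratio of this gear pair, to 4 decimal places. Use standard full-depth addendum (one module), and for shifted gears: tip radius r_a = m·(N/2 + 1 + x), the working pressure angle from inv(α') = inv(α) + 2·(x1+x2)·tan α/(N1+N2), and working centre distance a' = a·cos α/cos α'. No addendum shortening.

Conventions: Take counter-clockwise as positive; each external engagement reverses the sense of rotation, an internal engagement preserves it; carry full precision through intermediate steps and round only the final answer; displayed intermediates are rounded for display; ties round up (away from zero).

1.5066

single-mesh involute tooth geometry (36T engaging 24T at module 4.429)
base radii: r_b1 = 72.954201, r_b2 = 48.636134
tip radii: r_a1 = 84.151000, r_a2 = 57.577000
no profile shift: α' = α, a' = a
action lengths: √(r_a1²−r_b1²) = 41.941332, √(r_a2²−r_b2²) = 30.816187
base pitch p_b = π·m·cos α = 12.732910
CR = (41.941332 + 30.816187 − 132.870000·sin 23.77900°)/12.732910 = 1.506570
contact ratio ≈ 1.5066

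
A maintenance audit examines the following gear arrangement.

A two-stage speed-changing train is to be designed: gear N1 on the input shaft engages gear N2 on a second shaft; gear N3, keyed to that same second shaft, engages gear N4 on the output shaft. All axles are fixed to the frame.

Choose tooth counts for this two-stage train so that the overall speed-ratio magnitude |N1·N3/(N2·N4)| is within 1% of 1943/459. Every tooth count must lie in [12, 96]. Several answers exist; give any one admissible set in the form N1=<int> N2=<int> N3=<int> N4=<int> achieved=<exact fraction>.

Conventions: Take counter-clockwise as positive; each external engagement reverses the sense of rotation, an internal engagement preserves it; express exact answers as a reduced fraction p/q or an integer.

N1=29 N2=17 N3=67 N4=27 achieved=1943/459

class = fixed-axis compound train [2-stage, 1943/459 wanted]
target = 1943/459 in lowest terms: an exact hit needs N1·N3 = k·1943 and N2·N4 = k·459 for one integer k, every count in [12, 96]; additionally prefer no 1:1 stage (N1 ≠ N2, N3 ≠ N4)
k = 1: N1·N3 = 1943 = 29·67, N2·N4 = 459 = 17·27
achieved = 29·67/(17·27) = 1943/459; |achieved − target| = 0 ≤ 1943/45900 ✓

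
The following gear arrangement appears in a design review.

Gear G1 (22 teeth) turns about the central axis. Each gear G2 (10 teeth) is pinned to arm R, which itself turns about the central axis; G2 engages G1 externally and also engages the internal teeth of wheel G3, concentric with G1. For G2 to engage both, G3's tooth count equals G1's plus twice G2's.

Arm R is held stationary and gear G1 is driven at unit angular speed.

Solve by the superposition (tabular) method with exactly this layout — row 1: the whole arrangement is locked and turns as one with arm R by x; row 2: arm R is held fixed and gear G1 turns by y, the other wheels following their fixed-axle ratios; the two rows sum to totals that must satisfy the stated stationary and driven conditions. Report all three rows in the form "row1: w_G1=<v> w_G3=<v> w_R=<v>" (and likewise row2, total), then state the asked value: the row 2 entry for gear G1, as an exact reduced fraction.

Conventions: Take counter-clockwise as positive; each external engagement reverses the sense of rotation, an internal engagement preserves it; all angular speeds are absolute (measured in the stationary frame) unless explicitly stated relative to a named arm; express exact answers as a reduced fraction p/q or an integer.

row1: w_G1=0 w_G3=0 w_R=0
row2: w_G1=1 w_G3=-11/21 w_R=0
total: w_G1=1 w_G3=-11/21 w_R=0
asked value: 1

recognized (axles ride arm R): planetary set, 22/10/42 teeth
row 1 — lock + rotate with arm: ω_sun = ω_ring = ω_arm = x
superposition row 2 [arm held]: sun y, ring −(22/42)·y, arm 0
boundary: total ω_arm = x = 0 and total ω_sun = x + y = 1  ⇒  y = 1, x = 0
row 2 ring = −(22/42)·1 = -11/21
totals (row 1 + row 2): sun 0 + 1 = 1, ring 0 + (-11/21) = -11/21, arm 0 + 0 = 0
asked cell (row2, sun) = 1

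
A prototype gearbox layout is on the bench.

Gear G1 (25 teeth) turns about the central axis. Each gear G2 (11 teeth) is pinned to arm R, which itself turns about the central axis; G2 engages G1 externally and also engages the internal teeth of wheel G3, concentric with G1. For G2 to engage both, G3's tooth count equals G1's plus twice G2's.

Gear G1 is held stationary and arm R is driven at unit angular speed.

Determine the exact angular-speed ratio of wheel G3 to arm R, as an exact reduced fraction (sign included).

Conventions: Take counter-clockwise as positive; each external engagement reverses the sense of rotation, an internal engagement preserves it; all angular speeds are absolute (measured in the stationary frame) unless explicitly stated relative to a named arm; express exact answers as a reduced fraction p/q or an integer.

class = planetary set [G3 = 25+2·11 = 47; Willis about the carrier]
ring teeth: 25 + 2·11 = 47
25(ω_sun−ω_arm) = −47(ω_ring−ω_arm),  ω_sun = 0, ω_arm = 1
ω_ring = 1 − (25/47)(0−1) = 72/47
ω_out/ω_in = 72/47

72/47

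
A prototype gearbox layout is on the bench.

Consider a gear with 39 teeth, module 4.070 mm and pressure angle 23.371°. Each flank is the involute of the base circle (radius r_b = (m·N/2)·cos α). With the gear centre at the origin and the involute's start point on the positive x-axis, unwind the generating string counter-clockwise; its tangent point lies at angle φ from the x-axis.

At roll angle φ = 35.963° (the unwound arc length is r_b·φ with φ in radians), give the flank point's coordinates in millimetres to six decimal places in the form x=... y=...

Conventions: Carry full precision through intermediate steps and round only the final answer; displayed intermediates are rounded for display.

x=85.821849 y=5.771940

recognized (one wheel, involute flank): single-mesh tooth geometry, m = 4.070, N = 39
pitch radius r_p = m·N/2 = 4.070·39/2 = 79.365000
base radius r_b = r_p·cos α = 79.365000·cos 23.371° = 72.853540
roll angle φ = 35.963° = 0.62767276 rad
x = r_b·(cos φ + φ·sin φ) = 85.821849
y = r_b·(sin φ − φ·cos φ) = 5.771940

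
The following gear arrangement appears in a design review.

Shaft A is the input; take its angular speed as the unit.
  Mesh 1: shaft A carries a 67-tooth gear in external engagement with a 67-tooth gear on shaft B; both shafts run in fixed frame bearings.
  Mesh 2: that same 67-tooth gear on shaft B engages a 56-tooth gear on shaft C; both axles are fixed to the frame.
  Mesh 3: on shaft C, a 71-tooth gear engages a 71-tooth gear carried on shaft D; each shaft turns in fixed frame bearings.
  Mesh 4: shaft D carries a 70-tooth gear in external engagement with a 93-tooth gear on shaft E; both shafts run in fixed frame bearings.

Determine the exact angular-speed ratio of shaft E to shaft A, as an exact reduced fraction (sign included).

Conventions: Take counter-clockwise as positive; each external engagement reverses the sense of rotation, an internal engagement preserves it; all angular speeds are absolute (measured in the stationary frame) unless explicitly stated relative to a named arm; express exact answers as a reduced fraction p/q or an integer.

335/372

class = fixed-axis compound train [4 meshes; 4 ratios multiply, 4 sense flips]
mesh 1 [67T→67T]: running ratio 1, sense −
mesh 2 [67T→56T]: running ratio 67/56, sense +
mesh 3 [71T→71T]: running ratio 67/56, sense −
mesh 4 [70T→93T]: running ratio 335/372, sense +
ω_out/ω_in = 335/372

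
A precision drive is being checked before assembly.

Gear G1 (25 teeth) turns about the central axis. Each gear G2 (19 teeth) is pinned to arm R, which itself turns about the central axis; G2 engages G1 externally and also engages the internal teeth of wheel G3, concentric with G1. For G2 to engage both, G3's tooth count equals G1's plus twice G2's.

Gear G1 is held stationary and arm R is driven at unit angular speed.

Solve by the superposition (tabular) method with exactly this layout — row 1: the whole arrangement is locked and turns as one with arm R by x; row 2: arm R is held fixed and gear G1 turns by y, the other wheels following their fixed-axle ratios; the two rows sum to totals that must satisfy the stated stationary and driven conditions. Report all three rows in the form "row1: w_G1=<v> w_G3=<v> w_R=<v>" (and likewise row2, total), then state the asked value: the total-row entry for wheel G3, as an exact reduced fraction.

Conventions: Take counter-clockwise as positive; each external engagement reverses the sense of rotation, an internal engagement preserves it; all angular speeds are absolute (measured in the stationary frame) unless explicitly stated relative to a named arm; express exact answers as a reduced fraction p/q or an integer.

row1: w_G1=1 w_G3=1 w_R=1
row2: w_G1=-1 w_G3=25/63 w_R=0
total: w_G1=0 w_G3=88/63 w_R=1
asked value: 88/63

recognized (axles ride arm R): planetary set, 25/19/63 teeth
row 1 — lock + rotate with arm: ω_sun = ω_ring = ω_arm = x
row 2: sun turns y, ring = −(25/63)·y, arm 0
boundary: total ω_sun = x + y = 0 and total ω_arm = x = 1  ⇒  y = -1, x = 1
row 2 ring = −(25/63)·(-1) = 25/63
totals (row 1 + row 2): sun 1 + (-1) = 0, ring 1 + 25/63 = 88/63, arm 1 + 0 = 1
asked cell (total, ring) = 88/63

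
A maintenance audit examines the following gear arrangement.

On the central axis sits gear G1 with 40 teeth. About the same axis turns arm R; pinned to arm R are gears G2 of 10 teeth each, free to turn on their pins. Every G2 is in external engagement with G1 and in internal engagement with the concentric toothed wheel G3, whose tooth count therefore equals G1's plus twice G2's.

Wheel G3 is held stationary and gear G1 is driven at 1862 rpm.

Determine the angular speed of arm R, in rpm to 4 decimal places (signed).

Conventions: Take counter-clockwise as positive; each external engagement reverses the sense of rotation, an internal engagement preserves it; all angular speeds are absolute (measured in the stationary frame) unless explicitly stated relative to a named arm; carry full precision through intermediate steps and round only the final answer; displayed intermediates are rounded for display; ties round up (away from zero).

+744.8000 rpm

class = planetary set [G3 = 40+2·10 = 60; Willis about the carrier]
normalise by the input: solve with ω_sun = 1, then scale by 1862 rpm
ring teeth: 40 + 2·10 = 60
40(ω_sun−ω_arm) = −60(ω_ring−ω_arm),  ω_ring = 0, ω_sun = 1
40(1−ω_arm) = −60(0−ω_arm)  ⇒  100·ω_arm = 40  ⇒  ω_arm = 2/5
scale: ω_arm = 2/5 × 1862 rpm = +744.8000 rpm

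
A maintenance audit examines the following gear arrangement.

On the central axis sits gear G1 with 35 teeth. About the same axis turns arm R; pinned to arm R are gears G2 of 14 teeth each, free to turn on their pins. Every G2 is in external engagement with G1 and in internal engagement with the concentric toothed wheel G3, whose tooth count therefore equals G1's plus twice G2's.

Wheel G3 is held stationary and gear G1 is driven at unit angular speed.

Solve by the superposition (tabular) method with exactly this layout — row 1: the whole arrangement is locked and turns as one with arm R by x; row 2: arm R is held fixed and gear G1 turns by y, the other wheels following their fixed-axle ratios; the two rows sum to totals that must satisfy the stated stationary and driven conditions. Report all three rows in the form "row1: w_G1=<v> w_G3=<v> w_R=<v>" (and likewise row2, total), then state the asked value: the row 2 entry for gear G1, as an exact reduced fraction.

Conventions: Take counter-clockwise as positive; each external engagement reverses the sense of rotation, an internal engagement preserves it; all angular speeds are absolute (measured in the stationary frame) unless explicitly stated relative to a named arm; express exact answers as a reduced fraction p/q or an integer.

row1: w_G1=5/14 w_G3=5/14 w_R=5/14
row2: w_G1=9/14 w_G3=-5/14 w_R=0
total: w_G1=1 w_G3=0 w_R=5/14
asked value: 9/14

recognized (axles ride arm R): planetary set, 35/14/63 teeth
row 1: whole set turns with the arm by x
row 2 — arm fixed, fixed-axis ratios: sun y, ring −(35/63)·y, arm 0
boundary: total ω_ring = x − (35/63)·y = 0 and total ω_sun = x + y = 1  ⇒  y = 9/14, x = 5/14
row 2 ring = −(35/63)·9/14 = -5/14
totals (row 1 + row 2): sun 5/14 + 9/14 = 1, ring 5/14 + (-5/14) = 0, arm 5/14 + 0 = 5/14
asked cell (row2, sun) = 9/14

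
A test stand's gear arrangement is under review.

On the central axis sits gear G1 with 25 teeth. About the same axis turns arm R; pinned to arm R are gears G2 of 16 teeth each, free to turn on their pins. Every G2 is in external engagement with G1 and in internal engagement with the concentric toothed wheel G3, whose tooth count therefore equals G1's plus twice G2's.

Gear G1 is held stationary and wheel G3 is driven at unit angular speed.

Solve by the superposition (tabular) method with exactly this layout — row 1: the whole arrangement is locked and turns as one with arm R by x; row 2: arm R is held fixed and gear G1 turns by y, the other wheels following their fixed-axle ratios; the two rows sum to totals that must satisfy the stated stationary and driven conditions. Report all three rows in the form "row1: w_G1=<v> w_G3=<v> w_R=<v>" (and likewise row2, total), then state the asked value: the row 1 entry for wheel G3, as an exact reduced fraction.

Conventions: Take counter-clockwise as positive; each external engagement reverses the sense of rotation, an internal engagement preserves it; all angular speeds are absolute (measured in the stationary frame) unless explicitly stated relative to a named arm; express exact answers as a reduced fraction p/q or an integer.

planetary set (25T centre, 16T on arm, 57T internal) — Willis relation
row 1: whole set turns with the arm by x
row 2 (arm held, sun turns y): ω_ring = −(25/57)·y, ω_arm = 0
boundary: total ω_sun = x + y = 0 and total ω_ring = x − (25/57)·y = 1  ⇒  y = -57/82, x = 57/82
row 2 ring = −(25/57)·(-57/82) = 25/82
totals (row 1 + row 2): sun 57/82 + (-57/82) = 0, ring 57/82 + 25/82 = 1, arm 57/82 + 0 = 57/82
asked cell (row1, ring) = 57/82

row1: w_G1=57/82 w_G3=57/82 w_R=57/82
row2: w_G1=-57/82 w_G3=25/82 w_R=0
total: w_G1=0 w_G3=1 w_R=57/82
asked value: 57/82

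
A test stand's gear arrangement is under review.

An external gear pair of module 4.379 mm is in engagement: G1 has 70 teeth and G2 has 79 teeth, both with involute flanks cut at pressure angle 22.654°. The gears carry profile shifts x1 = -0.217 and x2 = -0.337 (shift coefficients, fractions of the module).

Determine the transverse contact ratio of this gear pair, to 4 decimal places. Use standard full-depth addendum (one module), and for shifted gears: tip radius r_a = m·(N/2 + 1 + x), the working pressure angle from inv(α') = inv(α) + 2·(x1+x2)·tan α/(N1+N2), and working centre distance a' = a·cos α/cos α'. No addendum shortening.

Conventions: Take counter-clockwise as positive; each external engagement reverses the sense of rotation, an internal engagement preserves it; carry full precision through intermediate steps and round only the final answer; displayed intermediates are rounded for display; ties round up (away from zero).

1.7490

recognized (one external pair, fixed centres): single-mesh tooth geometry, m = 4.379, N1 = 70, N2 = 79
base radii: r_b1 = 141.440240, r_b2 = 159.625414
tip radii: r_a1 = 156.693757, r_a2 = 175.873777
inv(α') = inv(22.654°) + 2·(-0.217-0.337)·tan α/(70+79) = 0.01887552  ⇒  α' = 21.57754°
a' = a·cos α / cos α' = 326.2355·cos 22.654°/cos 21.57754° = 323.754115
action lengths: √(r_a1²−r_b1²) = 67.435836, √(r_a2²−r_b2²) = 73.833006
base pitch p_b = π·m·cos α = 12.695646
CR = (67.435836 + 73.833006 − 323.754115·sin 21.57754°)/12.695646 = 1.749025
contact ratio ≈ 1.7490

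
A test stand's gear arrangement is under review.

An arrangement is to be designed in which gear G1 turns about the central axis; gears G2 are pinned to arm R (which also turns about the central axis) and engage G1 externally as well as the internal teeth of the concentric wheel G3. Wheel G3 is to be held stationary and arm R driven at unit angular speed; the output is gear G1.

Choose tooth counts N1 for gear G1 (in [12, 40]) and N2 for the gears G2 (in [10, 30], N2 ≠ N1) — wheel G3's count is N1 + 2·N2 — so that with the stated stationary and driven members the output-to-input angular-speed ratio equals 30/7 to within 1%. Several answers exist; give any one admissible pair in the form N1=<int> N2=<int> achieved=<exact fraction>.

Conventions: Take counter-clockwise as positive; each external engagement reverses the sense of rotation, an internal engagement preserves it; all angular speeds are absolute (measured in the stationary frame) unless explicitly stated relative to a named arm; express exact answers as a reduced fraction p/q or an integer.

class = planetary set [ratio 30/7 wanted; Willis about the carrier]
Willis with ω_ring = 0: ω_sun/ω_arm = (N1+N3)/N1; set equal to 30/7  ⇒  N3/N1 = 30/7 − 1 = 23/7
N3 = N1 + 2·N2  ⇒  N2/N1 = (N3/N1 − 1)/2 = (23/7 − 1)/2 = 8/7
smallest multiple with N1 ≥ 12 and N2 ≥ 10: k = 2  ⇒  N1 = 2·7 = 14, N2 = 2·8 = 16 (N1 ≤ 40, N2 ≤ 30, N2 ≠ N1 ✓), N3 = 14 + 2·16 = 46
check: (N1+N3)/N1 with N1 = 14, N3 = 46 gives 30/7; |achieved − target| = 0 ≤ 3/70 ✓

N1=14 N2=16 achieved=30/7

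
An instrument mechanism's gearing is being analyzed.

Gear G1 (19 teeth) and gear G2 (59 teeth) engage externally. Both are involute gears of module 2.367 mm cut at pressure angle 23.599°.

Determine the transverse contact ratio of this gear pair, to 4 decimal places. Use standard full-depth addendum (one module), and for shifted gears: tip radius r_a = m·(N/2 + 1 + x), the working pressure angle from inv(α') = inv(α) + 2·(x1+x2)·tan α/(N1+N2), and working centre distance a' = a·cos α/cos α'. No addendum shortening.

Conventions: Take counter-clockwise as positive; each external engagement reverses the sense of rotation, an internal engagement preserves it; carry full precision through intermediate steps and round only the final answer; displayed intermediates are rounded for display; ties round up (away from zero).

topology: single-mesh involute geometry — m = 2.367, 19T/59T pair
base radii: r_b1 = 20.605948, r_b2 = 63.986890
tip radii: r_a1 = 24.853500, r_a2 = 72.193500
no profile shift: α' = α, a' = a
action lengths: √(r_a1²−r_b1²) = 13.895733, √(r_a2²−r_b2²) = 33.430216
base pitch p_b = π·m·cos α = 6.814262
CR = (13.895733 + 33.430216 − 92.313000·sin 23.59900°)/6.814262 = 1.521809
contact ratio ≈ 1.5218

1.5218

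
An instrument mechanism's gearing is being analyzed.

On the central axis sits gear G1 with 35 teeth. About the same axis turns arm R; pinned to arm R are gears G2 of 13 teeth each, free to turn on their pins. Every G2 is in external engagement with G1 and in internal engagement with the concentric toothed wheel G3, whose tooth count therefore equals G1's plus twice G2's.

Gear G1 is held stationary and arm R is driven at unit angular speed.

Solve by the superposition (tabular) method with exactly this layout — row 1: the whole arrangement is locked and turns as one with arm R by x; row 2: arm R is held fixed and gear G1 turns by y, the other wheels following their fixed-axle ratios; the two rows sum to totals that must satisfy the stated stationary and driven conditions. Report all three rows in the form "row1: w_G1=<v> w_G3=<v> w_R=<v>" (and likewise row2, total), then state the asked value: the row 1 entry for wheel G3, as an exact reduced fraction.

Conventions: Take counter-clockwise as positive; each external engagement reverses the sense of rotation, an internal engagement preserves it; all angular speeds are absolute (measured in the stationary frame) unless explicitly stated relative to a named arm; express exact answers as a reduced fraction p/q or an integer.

row1: w_G1=1 w_G3=1 w_R=1
row2: w_G1=-1 w_G3=35/61 w_R=0
total: w_G1=0 w_G3=96/61 w_R=1
asked value: 1

class = planetary set [G3 = 35+2·13 = 61; Willis about the carrier]
row 1 — lock + rotate with arm: ω_sun = ω_ring = ω_arm = x
row 2 — arm fixed, fixed-axis ratios: sun y, ring −(35/61)·y, arm 0
boundary: total ω_sun = x + y = 0 and total ω_arm = x = 1  ⇒  y = -1, x = 1
row 2 ring = −(35/61)·(-1) = 35/61
totals (row 1 + row 2): sun 1 + (-1) = 0, ring 1 + 35/61 = 96/61, arm 1 + 0 = 1
asked cell (row1, ring) = 1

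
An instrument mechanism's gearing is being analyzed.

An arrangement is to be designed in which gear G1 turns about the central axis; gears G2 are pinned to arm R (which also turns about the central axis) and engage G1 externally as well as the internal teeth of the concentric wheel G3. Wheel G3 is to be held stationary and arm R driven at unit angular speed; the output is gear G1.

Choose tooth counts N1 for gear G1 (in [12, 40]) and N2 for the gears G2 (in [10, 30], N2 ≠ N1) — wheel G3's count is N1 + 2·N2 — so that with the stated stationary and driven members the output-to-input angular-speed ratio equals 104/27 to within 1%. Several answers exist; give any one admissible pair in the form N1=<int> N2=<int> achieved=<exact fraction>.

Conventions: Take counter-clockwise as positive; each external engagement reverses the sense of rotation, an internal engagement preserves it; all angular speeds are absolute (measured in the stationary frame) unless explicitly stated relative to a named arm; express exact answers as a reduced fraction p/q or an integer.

N1=27 N2=25 achieved=104/27

planetary set to be sized for 104/27 (Willis relation)
Willis with ω_ring = 0: ω_sun/ω_arm = (N1+N3)/N1; set equal to 104/27  ⇒  N3/N1 = 104/27 − 1 = 77/27
N3 = N1 + 2·N2  ⇒  N2/N1 = (N3/N1 − 1)/2 = (77/27 − 1)/2 = 25/27
smallest multiple with N1 ≥ 12 and N2 ≥ 10: k = 1  ⇒  N1 = 1·27 = 27, N2 = 1·25 = 25 (N1 ≤ 40, N2 ≤ 30, N2 ≠ N1 ✓), N3 = 27 + 2·25 = 77
check: (N1+N3)/N1 with N1 = 27, N3 = 77 gives 104/27; |achieved − target| = 0 ≤ 26/675 ✓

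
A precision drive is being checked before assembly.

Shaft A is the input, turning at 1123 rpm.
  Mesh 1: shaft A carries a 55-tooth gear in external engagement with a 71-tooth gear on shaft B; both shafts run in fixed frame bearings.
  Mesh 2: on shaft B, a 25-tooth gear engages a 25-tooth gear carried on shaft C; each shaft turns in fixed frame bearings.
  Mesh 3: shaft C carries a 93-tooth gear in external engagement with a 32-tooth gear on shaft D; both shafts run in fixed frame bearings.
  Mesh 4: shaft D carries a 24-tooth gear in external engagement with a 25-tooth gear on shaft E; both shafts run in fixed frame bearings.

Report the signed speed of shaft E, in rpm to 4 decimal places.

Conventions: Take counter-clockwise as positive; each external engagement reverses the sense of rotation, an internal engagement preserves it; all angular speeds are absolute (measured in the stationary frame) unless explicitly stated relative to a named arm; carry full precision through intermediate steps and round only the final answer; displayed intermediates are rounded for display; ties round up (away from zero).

4-mesh fixed-axis compound train (all bearings frame-fixed)
mesh 1 [55T→71T]: ω = 1123.0000×55/71 = 869.9296 rpm, sense flips to −
mesh 2 [25T→25T]: ω = 869.9296×25/25 = 869.9296 rpm, sense flips to +
mesh 3 [93T→32T]: ω = 869.9296×93/32 = 2528.2328 rpm, sense flips to −
mesh 4 [24T→25T]: ω = 2528.2328×24/25 = 2427.1035 rpm, sense flips to +
signed output speed = +2427.1035 rpm

+2427.1035 rpm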